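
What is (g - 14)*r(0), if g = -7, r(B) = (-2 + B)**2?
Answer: -84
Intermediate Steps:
(g - 14)*r(0) = (-7 - 14)*(-2 + 0)**2 = -21*(-2)**2 = -21*4 = -84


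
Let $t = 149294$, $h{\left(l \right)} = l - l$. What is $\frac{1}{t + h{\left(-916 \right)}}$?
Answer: $\frac{1}{149294} \approx 6.6982 \cdot 10^{-6}$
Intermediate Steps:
$h{\left(l \right)} = 0$
$\frac{1}{t + h{\left(-916 \right)}} = \frac{1}{149294 + 0} = \frac{1}{149294}$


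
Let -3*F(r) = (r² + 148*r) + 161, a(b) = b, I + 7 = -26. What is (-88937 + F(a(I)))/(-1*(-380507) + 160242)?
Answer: -263177/1622247 ≈ -0.16223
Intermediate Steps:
I = -33 (I = -7 - 26 = -33)
F(r) = -161/3 - 148*r/3 - r²/3 (F(r) = -((r² + 148*r) + 161)/3 = -(161 + r² + 148*r)/3 = -161/3 - 148*r/3 - r²/3)
(-88937 + F(a(I)))/(-1*(-380507) + 160242) = (-88937 + (-161/3 - 148/3*(-33) - ⅓*(-33)²))/(-1*(-380507) + 160242) = (-88937 + (-161/3 + 1628 - ⅓*1089))/(380507 + 160242) = (-88937 + (-161/3 + 1628 - 363))/540749 = (-88937 + 3634/3)*(1/540749) = -263177/3*1/540749 = -263177/1622247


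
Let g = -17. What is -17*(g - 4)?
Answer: 357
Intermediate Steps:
-17*(g - 4) = -17*(-17 - 4) = -17*(-21) = 357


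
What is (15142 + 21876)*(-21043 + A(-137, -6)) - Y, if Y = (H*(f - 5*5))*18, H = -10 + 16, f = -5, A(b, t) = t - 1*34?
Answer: -780447254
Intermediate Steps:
A(b, t) = -34 + t (A(b, t) = t - 34 = -34 + t)
H = 6
Y = -3240 (Y = (6*(-5 - 5*5))*18 = (6*(-5 - 25))*18 = (6*(-30))*18 = -180*18 = -3240)
(15142 + 21876)*(-21043 + A(-137, -6)) - Y = (15142 + 21876)*(-21043 + (-34 - 6)) - 1*(-3240) = 37018*(-21043 - 40) + 3240 = 37018*(-21083) + 3240 = -780450494 + 3240 = -780447254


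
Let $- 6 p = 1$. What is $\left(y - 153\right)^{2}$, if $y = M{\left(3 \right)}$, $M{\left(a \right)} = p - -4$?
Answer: $\frac{801025}{36} \approx 22251.0$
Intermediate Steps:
$p = - \frac{1}{6}$ ($p = \left(- \frac{1}{6}\right) 1 = - \frac{1}{6} \approx -0.16667$)
$M{\left(a \right)} = \frac{23}{6}$ ($M{\left(a \right)} = - \frac{1}{6} - -4 = - \frac{1}{6} + 4 = \frac{23}{6}$)
$y = \frac{23}{6} \approx 3.8333$
$\left(y - 153\right)^{2} = \left(\frac{23}{6} - 153\right)^{2} = \left(- \frac{895}{6}\right)^{2} = \frac{801025}{36}$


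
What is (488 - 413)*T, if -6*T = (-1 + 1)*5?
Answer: 0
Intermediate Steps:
T = 0 (T = -(-1 + 1)*5/6 = -0*5 = -1/6*0 = 0)
(488 - 413)*T = (488 - 413)*0 = 75*0 = 0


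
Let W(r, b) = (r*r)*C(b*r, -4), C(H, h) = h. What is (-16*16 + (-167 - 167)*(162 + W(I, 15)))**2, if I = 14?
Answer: 43052930064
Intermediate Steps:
W(r, b) = -4*r**2 (W(r, b) = (r*r)*(-4) = r**2*(-4) = -4*r**2)
(-16*16 + (-167 - 167)*(162 + W(I, 15)))**2 = (-16*16 + (-167 - 167)*(162 - 4*14**2))**2 = (-256 - 334*(162 - 4*196))**2 = (-256 - 334*(162 - 784))**2 = (-256 - 334*(-622))**2 = (-256 + 207748)**2 = 207492**2 = 43052930064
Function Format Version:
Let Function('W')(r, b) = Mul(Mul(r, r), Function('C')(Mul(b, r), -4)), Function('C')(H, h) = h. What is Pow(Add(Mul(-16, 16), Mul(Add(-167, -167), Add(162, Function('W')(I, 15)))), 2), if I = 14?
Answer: 43052930064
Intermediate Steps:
Function('W')(r, b) = Mul(-4, Pow(r, 2)) (Function('W')(r, b) = Mul(Mul(r, r), -4) = Mul(Pow(r, 2), -4) = Mul(-4, Pow(r, 2)))
Pow(Add(Mul(-16, 16), Mul(Add(-167, -167), Add(162, Function('W')(I, 15)))), 2) = Pow(Add(Mul(-16, 16), Mul(Add(-167, -167), Add(162, Mul(-4, Pow(14, 2))))), 2) = Pow(Add(-256, Mul(-334, Add(162, Mul(-4, 196)))), 2) = Pow(Add(-256, Mul(-334, Add(162, -784))), 2) = Pow(Add(-256, Mul(-334, -622)), 2) = Pow(Add(-256, 207748), 2) = Pow(207492, 2) = 43052930064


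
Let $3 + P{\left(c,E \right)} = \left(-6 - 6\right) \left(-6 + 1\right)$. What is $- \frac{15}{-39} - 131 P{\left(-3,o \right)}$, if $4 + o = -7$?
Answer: $- \frac{97066}{13} \approx -7466.6$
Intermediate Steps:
$o = -11$ ($o = -4 - 7 = -11$)
$P{\left(c,E \right)} = 57$ ($P{\left(c,E \right)} = -3 + \left(-6 - 6\right) \left(-6 + 1\right) = -3 - -60 = -3 + 60 = 57$)
$- \frac{15}{-39} - 131 P{\left(-3,o \right)} = - \frac{15}{-39} - 7467 = \left(-15\right) \left(- \frac{1}{39}\right) - 7467 = \frac{5}{13} - 7467 = - \frac{97066}{13}$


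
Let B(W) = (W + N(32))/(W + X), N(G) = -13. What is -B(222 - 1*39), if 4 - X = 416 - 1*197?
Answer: 85/16 ≈ 5.3125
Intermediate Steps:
X = -215 (X = 4 - (416 - 1*197) = 4 - (416 - 197) = 4 - 1*219 = 4 - 219 = -215)
B(W) = (-13 + W)/(-215 + W) (B(W) = (W - 13)/(W - 215) = (-13 + W)/(-215 + W))
-B(222 - 1*39) = -(-13 + (222 - 1*39))/(-215 + (222 - 1*39)) = -(-13 + (222 - 39))/(-215 + (222 - 39)) = -(-13 + 183)/(-215 + 183) = -170/(-32) = -(-1)*170/32 = -1*(-85/16) = 85/16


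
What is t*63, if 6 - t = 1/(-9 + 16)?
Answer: 369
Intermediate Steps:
t = 41/7 (t = 6 - 1/(-9 + 16) = 6 - 1/7 = 6 - 1*⅐ = 6 - ⅐ = 41/7 ≈ 5.8571)
t*63 = (41/7)*63 = 369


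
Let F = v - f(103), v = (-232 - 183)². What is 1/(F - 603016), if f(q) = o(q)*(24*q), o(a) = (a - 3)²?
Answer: -1/25150791 ≈ -3.9760e-8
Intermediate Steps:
o(a) = (-3 + a)²
v = 172225 (v = (-415)² = 172225)
f(q) = 24*q*(-3 + q)² (f(q) = (-3 + q)²*(24*q) = 24*q*(-3 + q)²)
F = -24547775 (F = 172225 - 24*103*(-3 + 103)² = 172225 - 24*103*100² = 172225 - 24*103*10000 = 172225 - 1*24720000 = 172225 - 24720000 = -24547775)
1/(F - 603016) = 1/(-24547775 - 603016) = 1/(-25150791) = -1/25150791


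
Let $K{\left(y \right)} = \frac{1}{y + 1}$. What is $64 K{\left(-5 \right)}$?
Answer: $-16$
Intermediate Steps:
$K{\left(y \right)} = \frac{1}{1 + y}$
$64 K{\left(-5 \right)} = \frac{64}{1 - 5} = \frac{64}{-4} = 64 \left(- \frac{1}{4}\right) = -16$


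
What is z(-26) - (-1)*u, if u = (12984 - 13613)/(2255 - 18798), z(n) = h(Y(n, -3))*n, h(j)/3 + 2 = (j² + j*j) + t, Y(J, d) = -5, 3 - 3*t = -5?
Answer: -65377307/16543 ≈ -3952.0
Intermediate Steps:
t = 8/3 (t = 1 - ⅓*(-5) = 1 + 5/3 = 8/3 ≈ 2.6667)
h(j) = 2 + 6*j² (h(j) = -6 + 3*((j² + j*j) + 8/3) = -6 + 3*((j² + j²) + 8/3) = -6 + 3*(2*j² + 8/3) = -6 + 3*(8/3 + 2*j²) = -6 + (8 + 6*j²) = 2 + 6*j²)
z(n) = 152*n (z(n) = (2 + 6*(-5)²)*n = (2 + 6*25)*n = (2 + 150)*n = 152*n)
u = 629/16543 (u = -629/(-16543) = -629*(-1/16543) = 629/16543 ≈ 0.038022)
z(-26) - (-1)*u = 152*(-26) - (-1)*629/16543 = -3952 - 1*(-629/16543) = -3952 + 629/16543 = -65377307/16543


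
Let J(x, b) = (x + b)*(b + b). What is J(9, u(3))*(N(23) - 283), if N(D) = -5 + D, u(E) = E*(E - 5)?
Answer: 9540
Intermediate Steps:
u(E) = E*(-5 + E)
J(x, b) = 2*b*(b + x) (J(x, b) = (b + x)*(2*b) = 2*b*(b + x))
J(9, u(3))*(N(23) - 283) = (2*(3*(-5 + 3))*(3*(-5 + 3) + 9))*((-5 + 23) - 283) = (2*(3*(-2))*(3*(-2) + 9))*(18 - 283) = (2*(-6)*(-6 + 9))*(-265) = (2*(-6)*3)*(-265) = -36*(-265) = 9540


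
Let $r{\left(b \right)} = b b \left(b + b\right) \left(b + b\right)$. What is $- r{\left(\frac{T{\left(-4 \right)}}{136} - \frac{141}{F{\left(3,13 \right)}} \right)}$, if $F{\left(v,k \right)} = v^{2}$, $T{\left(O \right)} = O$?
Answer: $- \frac{6569999366401}{27060804} \approx -2.4279 \cdot 10^{5}$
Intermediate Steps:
$r{\left(b \right)} = 4 b^{4}$ ($r{\left(b \right)} = b^{2} \cdot 2 b 2 b = b^{2} \cdot 4 b^{2} = 4 b^{4}$)
$- r{\left(\frac{T{\left(-4 \right)}}{136} - \frac{141}{F{\left(3,13 \right)}} \right)} = - 4 \left(- \frac{4}{136} - \frac{141}{3^{2}}\right)^{4} = - 4 \left(\left(-4\right) \frac{1}{136} - \frac{141}{9}\right)^{4} = - 4 \left(- \frac{1}{34} - \frac{47}{3}\right)^{4} = - 4 \left(- \frac{1601}{102}\right)^{4} = - \frac{4 \cdot 6569999366401}{108243216} = \left(-1\right) \frac{6569999366401}{27060804} = - \frac{6569999366401}{27060804}$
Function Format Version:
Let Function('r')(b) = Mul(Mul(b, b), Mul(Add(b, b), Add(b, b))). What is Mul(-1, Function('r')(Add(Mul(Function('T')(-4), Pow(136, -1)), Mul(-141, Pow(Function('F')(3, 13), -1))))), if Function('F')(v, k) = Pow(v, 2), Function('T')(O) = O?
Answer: Rational(-6569999366401, 27060804) ≈ -2.4279e+5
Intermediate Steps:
Function('r')(b) = Mul(4, Pow(b, 4)) (Function('r')(b) = Mul(Pow(b, 2), Mul(Mul(2, b), Mul(2, b))) = Mul(Pow(b, 2), Mul(4, Pow(b, 2))) = Mul(4, Pow(b, 4)))
Mul(-1, Function('r')(Add(Mul(Function('T')(-4), Pow(136, -1)), Mul(-141, Pow(Function('F')(3, 13), -1))))) = Mul(-1, Mul(4, Pow(Add(Mul(-4, Pow(136, -1)), Mul(-141, Pow(Pow(3, 2), -1))), 4))) = Mul(-1, Mul(4, Pow(Add(Mul(-4, Rational(1, 136)), Mul(-141, Pow(9, -1))), 4))) = Mul(-1, Mul(4, Pow(Add(Rational(-1, 34), Mul(-141, Rational(1, 9))), 4))) = Mul(-1, Mul(4, Pow(Add(Rational(-1, 34), Rational(-47, 3)), 4))) = Mul(-1, Mul(4, Pow(Rational(-1601, 102), 4))) = Mul(-1, Mul(4, Rational(6569999366401, 108243216))) = Mul(-1, Rational(6569999366401, 27060804)) = Rational(-6569999366401, 27060804)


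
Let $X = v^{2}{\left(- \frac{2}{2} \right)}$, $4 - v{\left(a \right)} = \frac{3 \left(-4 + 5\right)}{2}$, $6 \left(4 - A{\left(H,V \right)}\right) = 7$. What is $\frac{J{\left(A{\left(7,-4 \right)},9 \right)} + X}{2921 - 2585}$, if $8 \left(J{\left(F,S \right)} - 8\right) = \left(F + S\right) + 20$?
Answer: $\frac{125}{2304} \approx 0.054253$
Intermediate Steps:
$A{\left(H,V \right)} = \frac{17}{6}$ ($A{\left(H,V \right)} = 4 - \frac{7}{6} = \frac{17}{6}$)
$v{\left(a \right)} = \frac{5}{2}$ ($v{\left(a \right)} = 4 - \frac{3 \left(-4 + 5\right)}{2} = 4 - 3 \cdot 1 \cdot \frac{1}{2} = 4 - 3 \cdot \frac{1}{2} = 4 - \frac{3}{2} = \frac{5}{2}$)
$J{\left(F,S \right)} = \frac{21}{2} + \frac{F}{8} + \frac{S}{8}$ ($J{\left(F,S \right)} = 8 + \frac{\left(F + S\right) + 20}{8} = 8 + \frac{20 + F + S}{8} = 8 + \left(\frac{5}{2} + \frac{F}{8} + \frac{S}{8}\right) = \frac{21}{2} + \frac{F}{8} + \frac{S}{8}$)
$X = \frac{25}{4}$ ($X = \left(\frac{5}{2}\right)^{2} = \frac{25}{4} \approx 6.25$)
$\frac{J{\left(A{\left(7,-4 \right)},9 \right)} + X}{2921 - 2585} = \frac{\left(\frac{21}{2} + \frac{1}{8} \cdot \frac{17}{6} + \frac{1}{8} \cdot 9\right) + \frac{25}{4}}{2921 - 2585} = \frac{\left(\frac{21}{2} + \frac{17}{48} + \frac{9}{8}\right) + \frac{25}{4}}{336} = \left(\frac{575}{48} + \frac{25}{4}\right) \frac{1}{336} = \frac{875}{48} \cdot \frac{1}{336} = \frac{125}{2304}$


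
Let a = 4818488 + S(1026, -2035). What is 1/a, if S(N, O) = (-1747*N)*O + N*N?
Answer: 1/3653449934 ≈ 2.7371e-10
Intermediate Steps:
S(N, O) = N² - 1747*N*O (S(N, O) = -1747*N*O + N² = N² - 1747*N*O)
a = 3653449934 (a = 4818488 + 1026*(1026 - 1747*(-2035)) = 4818488 + 1026*(1026 + 3555145) = 4818488 + 1026*3556171 = 4818488 + 3648631446 = 3653449934)
1/a = 1/3653449934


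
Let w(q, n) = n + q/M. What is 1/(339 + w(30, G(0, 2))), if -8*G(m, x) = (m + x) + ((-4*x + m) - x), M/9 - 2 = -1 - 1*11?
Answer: 3/1019 ≈ 0.0029441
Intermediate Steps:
M = -90 (M = 18 + 9*(-1 - 1*11) = 18 + 9*(-1 - 11) = 18 + 9*(-12) = 18 - 108 = -90)
G(m, x) = x/2 - m/4 (G(m, x) = -((m + x) + ((-4*x + m) - x))/8 = -((m + x) + ((m - 4*x) - x))/8 = -((m + x) + (m - 5*x))/8 = -(-4*x + 2*m)/8 = x/2 - m/4)
w(q, n) = n - q/90 (w(q, n) = n + q/(-90) = n + q*(-1/90) = n - q/90)
1/(339 + w(30, G(0, 2))) = 1/(339 + (((½)*2 - ¼*0) - 1/90*30)) = 1/(339 + ((1 + 0) - ⅓)) = 1/(339 + (1 - ⅓)) = 1/(339 + ⅔) = 1/(1019/3) = 3/1019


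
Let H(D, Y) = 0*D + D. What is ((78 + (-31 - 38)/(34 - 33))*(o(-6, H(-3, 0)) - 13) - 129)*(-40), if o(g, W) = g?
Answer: 12000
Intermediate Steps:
H(D, Y) = D (H(D, Y) = 0 + D = D)
((78 + (-31 - 38)/(34 - 33))*(o(-6, H(-3, 0)) - 13) - 129)*(-40) = ((78 + (-31 - 38)/(34 - 33))*(-6 - 13) - 129)*(-40) = ((78 - 69/1)*(-19) - 129)*(-40) = ((78 - 69*1)*(-19) - 129)*(-40) = ((78 - 69)*(-19) - 129)*(-40) = (9*(-19) - 129)*(-40) = (-171 - 129)*(-40) = -300*(-40) = 12000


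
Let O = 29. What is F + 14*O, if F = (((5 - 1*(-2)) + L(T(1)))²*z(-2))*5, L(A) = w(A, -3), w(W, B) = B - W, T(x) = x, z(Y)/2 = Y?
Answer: 226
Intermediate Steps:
z(Y) = 2*Y
L(A) = -3 - A
F = -180 (F = (((5 - 1*(-2)) + (-3 - 1*1))²*(2*(-2)))*5 = (((5 + 2) + (-3 - 1))²*(-4))*5 = ((7 - 4)²*(-4))*5 = (3²*(-4))*5 = (9*(-4))*5 = -36*5 = -180)
F + 14*O = -180 + 14*29 = -180 + 406 = 226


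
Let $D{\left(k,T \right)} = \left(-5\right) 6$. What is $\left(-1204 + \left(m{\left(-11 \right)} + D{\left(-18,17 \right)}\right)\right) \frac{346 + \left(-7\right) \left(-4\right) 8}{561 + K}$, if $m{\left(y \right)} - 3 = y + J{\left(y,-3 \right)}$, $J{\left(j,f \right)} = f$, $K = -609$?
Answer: $\frac{118275}{8} \approx 14784.0$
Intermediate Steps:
$D{\left(k,T \right)} = -30$
$m{\left(y \right)} = y$ ($m{\left(y \right)} = 3 + \left(y - 3\right) = 3 + \left(-3 + y\right) = y$)
$\left(-1204 + \left(m{\left(-11 \right)} + D{\left(-18,17 \right)}\right)\right) \frac{346 + \left(-7\right) \left(-4\right) 8}{561 + K} = \left(-1204 - 41\right) \frac{346 + \left(-7\right) \left(-4\right) 8}{561 - 609} = \left(-1204 - 41\right) \frac{346 + 28 \cdot 8}{-48} = - 1245 \left(346 + 224\right) \left(- \frac{1}{48}\right) = - 1245 \cdot 570 \left(- \frac{1}{48}\right) = \left(-1245\right) \left(- \frac{95}{8}\right) = \frac{118275}{8}$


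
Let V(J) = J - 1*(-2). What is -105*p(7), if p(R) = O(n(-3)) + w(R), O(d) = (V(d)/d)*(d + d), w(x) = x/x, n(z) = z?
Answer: 105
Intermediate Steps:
V(J) = 2 + J (V(J) = J + 2 = 2 + J)
w(x) = 1
O(d) = 4 + 2*d (O(d) = ((2 + d)/d)*(d + d) = ((2 + d)/d)*(2*d) = 4 + 2*d)
p(R) = -1 (p(R) = (4 + 2*(-3)) + 1 = (4 - 6) + 1 = -2 + 1 = -1)
-105*p(7) = -105*(-1) = 105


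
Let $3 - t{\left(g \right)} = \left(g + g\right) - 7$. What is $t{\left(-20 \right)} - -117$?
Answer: $167$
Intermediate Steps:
$t{\left(g \right)} = 10 - 2 g$ ($t{\left(g \right)} = 3 - \left(\left(g + g\right) - 7\right) = 3 - \left(2 g - 7\right) = 3 - \left(-7 + 2 g\right) = 10 - 2 g$)
$t{\left(-20 \right)} - -117 = \left(10 - -40\right) - -117 = \left(10 + 40\right) + 117 = 50 + 117 = 167$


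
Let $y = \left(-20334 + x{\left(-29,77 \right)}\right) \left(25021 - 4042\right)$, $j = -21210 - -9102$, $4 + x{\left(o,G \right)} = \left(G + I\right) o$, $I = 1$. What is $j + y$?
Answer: $-474137508$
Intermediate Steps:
$x{\left(o,G \right)} = -4 + o \left(1 + G\right)$ ($x{\left(o,G \right)} = -4 + \left(G + 1\right) o = -4 + \left(1 + G\right) o = -4 + o \left(1 + G\right)$)
$j = -12108$ ($j = -21210 + 9102 = -12108$)
$y = -474125400$ ($y = \left(-20334 - 2266\right) \left(25021 - 4042\right) = \left(-20334 - 2266\right) 20979 = \left(-22600\right) 20979 = -474125400$)
$j + y = -12108 - 474125400 = -474137508$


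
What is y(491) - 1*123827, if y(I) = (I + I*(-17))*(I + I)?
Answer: -7838419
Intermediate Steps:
y(I) = -32*I² (y(I) = (I - 17*I)*(2*I) = (-16*I)*(2*I) = -32*I²)
y(491) - 1*123827 = -32*491² - 1*123827 = -32*241081 - 123827 = -7714592 - 123827 = -7838419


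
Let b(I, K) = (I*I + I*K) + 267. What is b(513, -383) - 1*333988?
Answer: -267031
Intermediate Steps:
b(I, K) = 267 + I**2 + I*K (b(I, K) = (I**2 + I*K) + 267 = 267 + I**2 + I*K)
b(513, -383) - 1*333988 = (267 + 513**2 + 513*(-383)) - 1*333988 = (267 + 263169 - 196479) - 333988 = 66957 - 333988 = -267031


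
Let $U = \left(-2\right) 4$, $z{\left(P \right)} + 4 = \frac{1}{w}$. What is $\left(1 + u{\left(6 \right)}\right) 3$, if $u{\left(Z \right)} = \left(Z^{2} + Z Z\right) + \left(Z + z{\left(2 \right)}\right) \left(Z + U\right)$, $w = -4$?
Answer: $\frac{417}{2} \approx 208.5$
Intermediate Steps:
$z{\left(P \right)} = - \frac{17}{4}$ ($z{\left(P \right)} = -4 + \frac{1}{-4} = -4 - \frac{1}{4} = - \frac{17}{4}$)
$U = -8$
$u{\left(Z \right)} = 2 Z^{2} + \left(-8 + Z\right) \left(- \frac{17}{4} + Z\right)$ ($u{\left(Z \right)} = \left(Z^{2} + Z Z\right) + \left(Z - \frac{17}{4}\right) \left(Z - 8\right) = \left(Z^{2} + Z^{2}\right) + \left(- \frac{17}{4} + Z\right) \left(-8 + Z\right) = 2 Z^{2} + \left(-8 + Z\right) \left(- \frac{17}{4} + Z\right)$)
$\left(1 + u{\left(6 \right)}\right) 3 = \left(1 + \left(34 + 3 \cdot 6^{2} - \frac{147}{2}\right)\right) 3 = \left(1 + \left(34 + 3 \cdot 36 - \frac{147}{2}\right)\right) 3 = \left(1 + \left(34 + 108 - \frac{147}{2}\right)\right) 3 = \left(1 + \frac{137}{2}\right) 3 = \frac{139}{2} \cdot 3 = \frac{417}{2}$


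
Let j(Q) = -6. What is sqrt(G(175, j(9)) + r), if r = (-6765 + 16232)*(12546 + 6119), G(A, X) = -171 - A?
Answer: sqrt(176701209) ≈ 13293.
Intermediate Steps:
r = 176701555 (r = 9467*18665 = 176701555)
sqrt(G(175, j(9)) + r) = sqrt((-171 - 1*175) + 176701555) = sqrt((-171 - 175) + 176701555) = sqrt(-346 + 176701555) = sqrt(176701209)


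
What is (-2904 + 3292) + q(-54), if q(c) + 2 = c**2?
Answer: 3302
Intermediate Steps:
q(c) = -2 + c**2
(-2904 + 3292) + q(-54) = (-2904 + 3292) + (-2 + (-54)**2) = 388 + (-2 + 2916) = 388 + 2914 = 3302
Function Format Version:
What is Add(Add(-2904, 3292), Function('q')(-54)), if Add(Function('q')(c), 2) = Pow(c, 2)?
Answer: 3302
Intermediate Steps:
Function('q')(c) = Add(-2, Pow(c, 2))
Add(Add(-2904, 3292), Function('q')(-54)) = Add(Add(-2904, 3292), Add(-2, Pow(-54, 2))) = Add(388, Add(-2, 2916)) = Add(388, 2914) = 3302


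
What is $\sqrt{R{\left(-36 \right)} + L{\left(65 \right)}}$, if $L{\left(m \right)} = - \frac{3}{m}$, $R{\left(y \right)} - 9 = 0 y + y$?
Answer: $\frac{i \sqrt{114270}}{65} \approx 5.2006 i$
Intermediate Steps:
$R{\left(y \right)} = 9 + y$ ($R{\left(y \right)} = 9 + \left(0 y + y\right) = 9 + \left(0 + y\right) = 9 + y$)
$\sqrt{R{\left(-36 \right)} + L{\left(65 \right)}} = \sqrt{\left(9 - 36\right) - \frac{3}{65}} = \sqrt{-27 - \frac{3}{65}} = \sqrt{- \frac{1758}{65}} = \frac{i \sqrt{114270}}{65}$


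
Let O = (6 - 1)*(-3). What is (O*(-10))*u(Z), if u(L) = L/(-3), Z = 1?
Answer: -50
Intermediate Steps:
u(L) = -L/3 (u(L) = L*(-⅓) = -L/3)
O = -15 (O = 5*(-3) = -15)
(O*(-10))*u(Z) = (-15*(-10))*(-⅓*1) = 150*(-⅓) = -50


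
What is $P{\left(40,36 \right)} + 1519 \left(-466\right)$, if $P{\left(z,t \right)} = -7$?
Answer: $-707861$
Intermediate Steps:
$P{\left(40,36 \right)} + 1519 \left(-466\right) = -7 + 1519 \left(-466\right) = -7 - 707854 = -707861$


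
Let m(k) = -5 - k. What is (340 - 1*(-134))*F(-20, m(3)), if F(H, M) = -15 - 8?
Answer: -10902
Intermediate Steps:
F(H, M) = -23
(340 - 1*(-134))*F(-20, m(3)) = (340 - 1*(-134))*(-23) = (340 + 134)*(-23) = 474*(-23) = -10902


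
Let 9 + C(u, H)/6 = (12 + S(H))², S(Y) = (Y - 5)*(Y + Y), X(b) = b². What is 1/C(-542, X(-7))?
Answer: 1/112181802 ≈ 8.9141e-9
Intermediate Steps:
S(Y) = 2*Y*(-5 + Y) (S(Y) = (-5 + Y)*(2*Y) = 2*Y*(-5 + Y))
C(u, H) = -54 + 6*(12 + 2*H*(-5 + H))²
1/C(-542, X(-7)) = 1/(-54 + 24*(6 + (-7)²*(-5 + (-7)²))²) = 1/(-54 + 24*(6 + 49*(-5 + 49))²) = 1/(-54 + 24*(6 + 49*44)²) = 1/(-54 + 24*(6 + 2156)²) = 1/(-54 + 24*2162²) = 1/(-54 + 24*4674244) = 1/(-54 + 112181856) = 1/112181802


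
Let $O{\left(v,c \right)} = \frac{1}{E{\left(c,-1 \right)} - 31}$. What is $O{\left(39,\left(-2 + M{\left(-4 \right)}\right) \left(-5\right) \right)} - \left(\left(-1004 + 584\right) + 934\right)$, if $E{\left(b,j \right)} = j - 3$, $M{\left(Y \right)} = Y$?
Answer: $- \frac{17991}{35} \approx -514.03$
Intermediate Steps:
$E{\left(b,j \right)} = -3 + j$
$O{\left(v,c \right)} = - \frac{1}{35}$ ($O{\left(v,c \right)} = \frac{1}{\left(-3 - 1\right) - 31} = \frac{1}{-4 - 31} = \frac{1}{-35} = - \frac{1}{35}$)
$O{\left(39,\left(-2 + M{\left(-4 \right)}\right) \left(-5\right) \right)} - \left(\left(-1004 + 584\right) + 934\right) = - \frac{1}{35} - \left(\left(-1004 + 584\right) + 934\right) = - \frac{1}{35} - \left(-420 + 934\right) = - \frac{1}{35} - 514 = - \frac{17991}{35}$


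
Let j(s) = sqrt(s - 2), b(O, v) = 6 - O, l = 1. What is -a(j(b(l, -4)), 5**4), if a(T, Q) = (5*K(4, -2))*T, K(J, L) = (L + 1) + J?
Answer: -15*sqrt(3) ≈ -25.981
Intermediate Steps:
K(J, L) = 1 + J + L (K(J, L) = (1 + L) + J = 1 + J + L)
j(s) = sqrt(-2 + s)
a(T, Q) = 15*T (a(T, Q) = (5*(1 + 4 - 2))*T = (5*3)*T = 15*T)
-a(j(b(l, -4)), 5**4) = -15*sqrt(-2 + (6 - 1*1)) = -15*sqrt(-2 + (6 - 1)) = -15*sqrt(-2 + 5) = -15*sqrt(3)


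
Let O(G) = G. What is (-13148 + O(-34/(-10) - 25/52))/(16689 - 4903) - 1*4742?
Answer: -14534612841/3064360 ≈ -4743.1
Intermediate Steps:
(-13148 + O(-34/(-10) - 25/52))/(16689 - 4903) - 1*4742 = (-13148 + (-34/(-10) - 25/52))/(16689 - 4903) - 1*4742 = (-13148 + (-34*(-1/10) - 25*1/52))/11786 - 4742 = (-13148 + (17/5 - 25/52))*(1/11786) - 4742 = (-13148 + 759/260)*(1/11786) - 4742 = -3417721/260*1/11786 - 4742 = -3417721/3064360 - 4742 = -14534612841/3064360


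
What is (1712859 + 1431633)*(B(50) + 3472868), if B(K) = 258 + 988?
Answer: 10924323680088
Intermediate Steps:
B(K) = 1246
(1712859 + 1431633)*(B(50) + 3472868) = (1712859 + 1431633)*(1246 + 3472868) = 3144492*3474114 = 10924323680088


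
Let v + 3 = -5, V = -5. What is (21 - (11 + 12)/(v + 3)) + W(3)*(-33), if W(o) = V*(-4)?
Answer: -3172/5 ≈ -634.40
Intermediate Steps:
v = -8 (v = -3 - 5 = -8)
W(o) = 20 (W(o) = -5*(-4) = 20)
(21 - (11 + 12)/(v + 3)) + W(3)*(-33) = (21 - (11 + 12)/(-8 + 3)) + 20*(-33) = (21 - 23/(-5)) - 660 = (21 - 23*(-1)/5) - 660 = (21 - 1*(-23/5)) - 660 = (21 + 23/5) - 660 = 128/5 - 660 = -3172/5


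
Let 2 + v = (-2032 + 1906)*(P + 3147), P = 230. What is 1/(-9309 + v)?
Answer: -1/434813 ≈ -2.2998e-6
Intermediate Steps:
v = -425504 (v = -2 + (-2032 + 1906)*(230 + 3147) = -2 - 126*3377 = -2 - 425502 = -425504)
1/(-9309 + v) = 1/(-9309 - 425504) = 1/(-434813) = -1/434813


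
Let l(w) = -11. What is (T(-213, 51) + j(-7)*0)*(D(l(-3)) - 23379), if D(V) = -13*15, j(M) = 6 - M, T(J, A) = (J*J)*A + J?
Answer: -54540947844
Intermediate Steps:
T(J, A) = J + A*J² (T(J, A) = J²*A + J = A*J² + J = J + A*J²)
D(V) = -195
(T(-213, 51) + j(-7)*0)*(D(l(-3)) - 23379) = (-213*(1 + 51*(-213)) + (6 - 1*(-7))*0)*(-195 - 23379) = (-213*(1 - 10863) + (6 + 7)*0)*(-23574) = (-213*(-10862) + 13*0)*(-23574) = (2313606 + 0)*(-23574) = 2313606*(-23574) = -54540947844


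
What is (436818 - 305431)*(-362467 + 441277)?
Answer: 10354609470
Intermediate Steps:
(436818 - 305431)*(-362467 + 441277) = 131387*78810 = 10354609470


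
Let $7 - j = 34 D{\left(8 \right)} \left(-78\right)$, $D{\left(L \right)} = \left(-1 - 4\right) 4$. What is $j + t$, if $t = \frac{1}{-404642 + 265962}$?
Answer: $- \frac{7354616441}{138680} \approx -53033.0$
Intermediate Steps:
$D{\left(L \right)} = -20$ ($D{\left(L \right)} = \left(-5\right) 4 = -20$)
$t = - \frac{1}{138680}$ ($t = \frac{1}{-138680} = - \frac{1}{138680} \approx -7.2108 \cdot 10^{-6}$)
$j = -53033$ ($j = 7 - 34 \left(-20\right) \left(-78\right) = 7 - \left(-680\right) \left(-78\right) = 7 - 53040 = -53033$)
$j + t = -53033 - \frac{1}{138680} = - \frac{7354616441}{138680}$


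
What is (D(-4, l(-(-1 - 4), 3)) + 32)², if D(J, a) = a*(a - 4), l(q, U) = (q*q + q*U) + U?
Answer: 2920681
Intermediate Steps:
l(q, U) = U + q² + U*q (l(q, U) = (q² + U*q) + U = U + q² + U*q)
D(J, a) = a*(-4 + a)
(D(-4, l(-(-1 - 4), 3)) + 32)² = ((3 + (-(-1 - 4))² + 3*(-(-1 - 4)))*(-4 + (3 + (-(-1 - 4))² + 3*(-(-1 - 4)))) + 32)² = ((3 + (-1*(-5))² + 3*(-1*(-5)))*(-4 + (3 + (-1*(-5))² + 3*(-1*(-5)))) + 32)² = ((3 + 5² + 3*5)*(-4 + (3 + 5² + 3*5)) + 32)² = ((3 + 25 + 15)*(-4 + (3 + 25 + 15)) + 32)² = (43*(-4 + 43) + 32)² = (43*39 + 32)² = (1677 + 32)² = 1709² = 2920681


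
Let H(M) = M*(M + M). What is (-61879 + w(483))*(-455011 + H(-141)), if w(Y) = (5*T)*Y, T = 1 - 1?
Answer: 25695192871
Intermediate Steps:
T = 0
w(Y) = 0 (w(Y) = (5*0)*Y = 0*Y = 0)
H(M) = 2*M² (H(M) = M*(2*M) = 2*M²)
(-61879 + w(483))*(-455011 + H(-141)) = (-61879 + 0)*(-455011 + 2*(-141)²) = -61879*(-455011 + 2*19881) = -61879*(-455011 + 39762) = -61879*(-415249) = 25695192871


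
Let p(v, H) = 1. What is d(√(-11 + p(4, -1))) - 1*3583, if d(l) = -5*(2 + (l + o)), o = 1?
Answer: -3598 - 5*I*√10 ≈ -3598.0 - 15.811*I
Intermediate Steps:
d(l) = -15 - 5*l (d(l) = -5*(2 + (l + 1)) = -5*(2 + (1 + l)) = -5*(3 + l) = -15 - 5*l)
d(√(-11 + p(4, -1))) - 1*3583 = (-15 - 5*√(-11 + 1)) - 1*3583 = (-15 - 5*I*√10) - 3583 = -3598 - 5*I*√10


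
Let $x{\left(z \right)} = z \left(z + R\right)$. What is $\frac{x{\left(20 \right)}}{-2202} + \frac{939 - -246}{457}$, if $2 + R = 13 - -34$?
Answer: $\frac{1007635}{503157} \approx 2.0026$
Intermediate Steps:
$R = 45$ ($R = -2 + \left(13 - -34\right) = -2 + \left(13 + 34\right) = -2 + 47 = 45$)
$x{\left(z \right)} = z \left(45 + z\right)$ ($x{\left(z \right)} = z \left(z + 45\right) = z \left(45 + z\right)$)
$\frac{x{\left(20 \right)}}{-2202} + \frac{939 - -246}{457} = \frac{20 \left(45 + 20\right)}{-2202} + \frac{939 - -246}{457} = 20 \cdot 65 \left(- \frac{1}{2202}\right) + \left(939 + 246\right) \frac{1}{457} = 1300 \left(- \frac{1}{2202}\right) + 1185 \cdot \frac{1}{457} = - \frac{650}{1101} + \frac{1185}{457} = \frac{1007635}{503157}$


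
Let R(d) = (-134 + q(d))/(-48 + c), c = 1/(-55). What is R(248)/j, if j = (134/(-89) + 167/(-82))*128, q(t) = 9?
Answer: -25086875/4369439424 ≈ -0.0057414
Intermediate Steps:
c = -1/55 ≈ -0.018182
R(d) = 6875/2641 (R(d) = (-134 + 9)/(-48 - 1/55) = -125/(-2641/55) = -125*(-55/2641) = 6875/2641)
j = -1654464/3649 (j = (134*(-1/89) + 167*(-1/82))*128 = (-134/89 - 167/82)*128 = -25851/7298*128 = -1654464/3649 ≈ -453.40)
R(248)/j = 6875/(2641*(-1654464/3649)) = (6875/2641)*(-3649/1654464) = -25086875/4369439424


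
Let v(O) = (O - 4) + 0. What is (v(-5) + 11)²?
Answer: 4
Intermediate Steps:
v(O) = -4 + O (v(O) = (-4 + O) + 0 = -4 + O)
(v(-5) + 11)² = ((-4 - 5) + 11)² = (-9 + 11)² = 2² = 4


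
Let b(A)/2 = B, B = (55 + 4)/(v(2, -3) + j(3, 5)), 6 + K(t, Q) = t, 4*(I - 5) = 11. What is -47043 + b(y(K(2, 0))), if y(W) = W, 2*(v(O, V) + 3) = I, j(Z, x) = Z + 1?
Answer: -1833733/39 ≈ -47019.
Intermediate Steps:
I = 31/4 (I = 5 + (¼)*11 = 5 + 11/4 = 31/4 ≈ 7.7500)
K(t, Q) = -6 + t
j(Z, x) = 1 + Z
v(O, V) = 7/8 (v(O, V) = -3 + (½)*(31/4) = -3 + 31/8 = 7/8)
B = 472/39 (B = (55 + 4)/(7/8 + (1 + 3)) = 59/(7/8 + 4) = 59/(39/8) = 59*(8/39) = 472/39 ≈ 12.103)
b(A) = 944/39 (b(A) = 2*(472/39) = 944/39)
-47043 + b(y(K(2, 0))) = -47043 + 944/39 = -1833733/39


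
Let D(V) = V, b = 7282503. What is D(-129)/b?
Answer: -43/2427501 ≈ -1.7714e-5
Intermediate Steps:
D(-129)/b = -129/7282503 = -129*1/7282503 = -43/2427501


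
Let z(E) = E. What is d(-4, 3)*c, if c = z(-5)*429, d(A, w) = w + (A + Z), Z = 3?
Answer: -4290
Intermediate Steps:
d(A, w) = 3 + A + w (d(A, w) = w + (A + 3) = w + (3 + A) = 3 + A + w)
c = -2145 (c = -5*429 = -2145)
d(-4, 3)*c = (3 - 4 + 3)*(-2145) = 2*(-2145) = -4290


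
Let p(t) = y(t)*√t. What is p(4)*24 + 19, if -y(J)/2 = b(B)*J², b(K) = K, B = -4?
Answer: 6163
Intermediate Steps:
y(J) = 8*J² (y(J) = -(-8)*J² = 8*J²)
p(t) = 8*t^(5/2) (p(t) = (8*t²)*√t = 8*t^(5/2))
p(4)*24 + 19 = (8*4^(5/2))*24 + 19 = (8*32)*24 + 19 = 256*24 + 19 = 6144 + 19 = 6163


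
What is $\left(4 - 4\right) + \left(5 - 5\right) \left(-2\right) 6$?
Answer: $0$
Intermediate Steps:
$\left(4 - 4\right) + \left(5 - 5\right) \left(-2\right) 6 = \left(4 - 4\right) + 0 \left(-2\right) 6 = 0 + 0 \cdot 6 = 0 + 0 = 0$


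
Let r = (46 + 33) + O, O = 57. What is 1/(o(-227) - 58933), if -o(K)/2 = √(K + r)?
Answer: I/(-58933*I + 2*√91) ≈ -1.6968e-5 + 5.4933e-9*I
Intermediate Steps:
r = 136 (r = (46 + 33) + 57 = 79 + 57 = 136)
o(K) = -2*√(136 + K) (o(K) = -2*√(K + 136) = -2*√(136 + K))
1/(o(-227) - 58933) = 1/(-2*√(136 - 227) - 58933) = 1/(-2*I*√91 - 58933) = 1/(-58933 - 2*I*√91)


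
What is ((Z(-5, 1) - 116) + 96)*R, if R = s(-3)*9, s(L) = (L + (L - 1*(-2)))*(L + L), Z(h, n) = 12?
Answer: -1728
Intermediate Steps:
s(L) = 2*L*(2 + 2*L) (s(L) = (L + (L + 2))*(2*L) = (L + (2 + L))*(2*L) = (2 + 2*L)*(2*L) = 2*L*(2 + 2*L))
R = 216 (R = (4*(-3)*(1 - 3))*9 = (4*(-3)*(-2))*9 = 24*9 = 216)
((Z(-5, 1) - 116) + 96)*R = ((12 - 116) + 96)*216 = (-104 + 96)*216 = -8*216 = -1728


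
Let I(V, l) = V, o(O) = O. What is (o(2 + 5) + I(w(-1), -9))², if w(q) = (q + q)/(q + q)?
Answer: 64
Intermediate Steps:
w(q) = 1 (w(q) = (2*q)/((2*q)) = (2*q)*(1/(2*q)) = 1)
(o(2 + 5) + I(w(-1), -9))² = ((2 + 5) + 1)² = (7 + 1)² = 8² = 64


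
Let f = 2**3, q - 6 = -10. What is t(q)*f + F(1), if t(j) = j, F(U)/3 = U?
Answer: -29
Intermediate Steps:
F(U) = 3*U
q = -4 (q = 6 - 10 = -4)
f = 8
t(q)*f + F(1) = -4*8 + 3*1 = -32 + 3 = -29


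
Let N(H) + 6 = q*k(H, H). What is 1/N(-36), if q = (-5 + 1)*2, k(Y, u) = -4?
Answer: 1/26 ≈ 0.038462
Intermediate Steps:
q = -8 (q = -4*2 = -8)
N(H) = 26 (N(H) = -6 - 8*(-4) = -6 + 32 = 26)
1/N(-36) = 1/26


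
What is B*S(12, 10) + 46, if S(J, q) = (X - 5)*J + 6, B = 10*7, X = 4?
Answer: -374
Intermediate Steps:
B = 70
S(J, q) = 6 - J (S(J, q) = (4 - 5)*J + 6 = -J + 6 = 6 - J)
B*S(12, 10) + 46 = 70*(6 - 1*12) + 46 = 70*(6 - 12) + 46 = 70*(-6) + 46 = -420 + 46 = -374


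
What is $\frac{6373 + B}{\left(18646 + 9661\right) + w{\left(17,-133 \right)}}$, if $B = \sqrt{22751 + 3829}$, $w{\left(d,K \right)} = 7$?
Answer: $\frac{6373}{28314} + \frac{\sqrt{6645}}{14157} \approx 0.23084$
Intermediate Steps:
$B = 2 \sqrt{6645}$ ($B = \sqrt{26580} = 2 \sqrt{6645} \approx 163.03$)
$\frac{6373 + B}{\left(18646 + 9661\right) + w{\left(17,-133 \right)}} = \frac{6373 + 2 \sqrt{6645}}{\left(18646 + 9661\right) + 7} = \frac{6373 + 2 \sqrt{6645}}{28307 + 7} = \frac{6373 + 2 \sqrt{6645}}{28314} = \left(6373 + 2 \sqrt{6645}\right) \frac{1}{28314} = \frac{6373}{28314} + \frac{\sqrt{6645}}{14157}$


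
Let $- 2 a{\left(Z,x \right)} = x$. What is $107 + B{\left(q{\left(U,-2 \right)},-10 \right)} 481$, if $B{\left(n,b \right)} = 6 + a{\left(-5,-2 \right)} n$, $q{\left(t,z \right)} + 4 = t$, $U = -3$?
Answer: $-374$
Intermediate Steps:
$a{\left(Z,x \right)} = - \frac{x}{2}$
$q{\left(t,z \right)} = -4 + t$
$B{\left(n,b \right)} = 6 + n$ ($B{\left(n,b \right)} = 6 + \left(- \frac{1}{2}\right) \left(-2\right) n = 6 + 1 n = 6 + n$)
$107 + B{\left(q{\left(U,-2 \right)},-10 \right)} 481 = 107 + \left(6 - 7\right) 481 = 107 - 481 = -374$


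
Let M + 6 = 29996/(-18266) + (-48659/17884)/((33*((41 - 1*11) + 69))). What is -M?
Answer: 4078417248935/533614046724 ≈ 7.6430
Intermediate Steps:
M = -4078417248935/533614046724 (M = -6 + (29996/(-18266) + (-48659/17884)/((33*((41 - 1*11) + 69)))) = -6 + (29996*(-1/18266) + (-48659*1/17884)/((33*((41 - 11) + 69)))) = -6 + (-14998/9133 - 48659*1/(33*(30 + 69))/17884) = -6 + (-14998/9133 - 48659/(17884*(33*99))) = -6 + (-14998/9133 - 48659/17884/3267) = -6 + (-14998/9133 - 48659/17884*1/3267) = -6 + (-14998/9133 - 48659/58427028) = -6 - 876732968591/533614046724 = -4078417248935/533614046724 ≈ -7.6430)
-M = -1*(-4078417248935/533614046724) = 4078417248935/533614046724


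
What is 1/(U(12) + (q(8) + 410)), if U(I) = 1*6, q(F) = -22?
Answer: 1/394 ≈ 0.0025381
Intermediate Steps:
U(I) = 6
1/(U(12) + (q(8) + 410)) = 1/(6 + (-22 + 410)) = 1/(6 + 388) = 1/394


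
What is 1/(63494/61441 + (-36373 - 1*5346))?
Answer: -61441/2563193585 ≈ -2.3970e-5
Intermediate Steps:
1/(63494/61441 + (-36373 - 1*5346)) = 1/(63494*(1/61441) + (-36373 - 5346)) = 1/(63494/61441 - 41719) = 1/(-2563193585/61441) = -61441/2563193585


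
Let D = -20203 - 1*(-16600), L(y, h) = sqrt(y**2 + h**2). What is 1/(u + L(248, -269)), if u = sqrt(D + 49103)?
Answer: 1/(sqrt(133865) + 10*sqrt(455)) ≈ 0.0017266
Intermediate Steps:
L(y, h) = sqrt(h**2 + y**2)
D = -3603 (D = -20203 + 16600 = -3603)
u = 10*sqrt(455) (u = sqrt(-3603 + 49103) = sqrt(45500) = 10*sqrt(455) ≈ 213.31)
1/(u + L(248, -269)) = 1/(10*sqrt(455) + sqrt((-269)**2 + 248**2)) = 1/(10*sqrt(455) + sqrt(72361 + 61504)) = 1/(10*sqrt(455) + sqrt(133865)) = 1/(sqrt(133865) + 10*sqrt(455))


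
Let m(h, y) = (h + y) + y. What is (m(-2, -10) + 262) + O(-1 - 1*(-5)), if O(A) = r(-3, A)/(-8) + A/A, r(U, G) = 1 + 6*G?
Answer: 1903/8 ≈ 237.88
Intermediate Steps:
m(h, y) = h + 2*y
O(A) = 7/8 - 3*A/4 (O(A) = (1 + 6*A)/(-8) + A/A = (1 + 6*A)*(-⅛) + 1 = (-⅛ - 3*A/4) + 1 = 7/8 - 3*A/4)
(m(-2, -10) + 262) + O(-1 - 1*(-5)) = ((-2 + 2*(-10)) + 262) + (7/8 - 3*(-1 - 1*(-5))/4) = ((-2 - 20) + 262) + (7/8 - 3*(-1 + 5)/4) = (-22 + 262) + (7/8 - ¾*4) = 240 + (7/8 - 3) = 240 - 17/8 = 1903/8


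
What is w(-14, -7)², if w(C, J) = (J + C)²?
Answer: 194481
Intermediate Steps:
w(C, J) = (C + J)²
w(-14, -7)² = ((-14 - 7)²)² = ((-21)²)² = 441² = 194481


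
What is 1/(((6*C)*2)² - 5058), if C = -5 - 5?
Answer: 1/9342 ≈ 0.00010704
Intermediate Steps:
C = -10
1/(((6*C)*2)² - 5058) = 1/(((6*(-10))*2)² - 5058) = 1/((-60*2)² - 5058) = 1/((-120)² - 5058) = 1/(14400 - 5058) = 1/9342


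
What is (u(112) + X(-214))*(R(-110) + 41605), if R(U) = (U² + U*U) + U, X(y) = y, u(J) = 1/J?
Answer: -224930295/16 ≈ -1.4058e+7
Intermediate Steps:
R(U) = U + 2*U² (R(U) = (U² + U²) + U = 2*U² + U = U + 2*U²)
(u(112) + X(-214))*(R(-110) + 41605) = (1/112 - 214)*(-110*(1 + 2*(-110)) + 41605) = (1/112 - 214)*(-110*(1 - 220) + 41605) = -23967*(-110*(-219) + 41605)/112 = -23967*(24090 + 41605)/112 = -23967/112*65695 = -224930295/16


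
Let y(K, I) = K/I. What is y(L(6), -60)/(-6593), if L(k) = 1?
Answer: 1/395580 ≈ 2.5279e-6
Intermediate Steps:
y(L(6), -60)/(-6593) = (1/(-60))/(-6593) = (1*(-1/60))*(-1/6593) = -1/60*(-1/6593) = 1/395580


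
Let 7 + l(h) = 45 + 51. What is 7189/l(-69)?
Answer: 7189/89 ≈ 80.775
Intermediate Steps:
l(h) = 89 (l(h) = -7 + (45 + 51) = -7 + 96 = 89)
7189/l(-69) = 7189/89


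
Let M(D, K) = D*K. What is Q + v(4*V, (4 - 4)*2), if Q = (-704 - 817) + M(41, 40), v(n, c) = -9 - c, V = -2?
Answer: 110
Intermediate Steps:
Q = 119 (Q = (-704 - 817) + 41*40 = -1521 + 1640 = 119)
Q + v(4*V, (4 - 4)*2) = 119 + (-9 - (4 - 4)*2) = 119 + (-9 - 0*2) = 119 + (-9 - 1*0) = 119 + (-9 + 0) = 119 - 9 = 110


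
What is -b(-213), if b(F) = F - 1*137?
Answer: 350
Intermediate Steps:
b(F) = -137 + F (b(F) = F - 137 = -137 + F)
-b(-213) = -(-137 - 213) = -1*(-350) = 350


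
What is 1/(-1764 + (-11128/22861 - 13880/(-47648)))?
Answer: -136160116/240213059157 ≈ -0.00056683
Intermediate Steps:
1/(-1764 + (-11128/22861 - 13880/(-47648))) = 1/(-1764 + (-11128*1/22861 - 13880*(-1/47648))) = 1/(-1764 + (-11128/22861 + 1735/5956)) = 1/(-1764 - 26614533/136160116) = 1/(-240213059157/136160116) = -136160116/240213059157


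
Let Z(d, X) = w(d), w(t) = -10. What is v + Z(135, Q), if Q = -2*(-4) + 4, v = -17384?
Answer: -17394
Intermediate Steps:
Q = 12 (Q = 8 + 4 = 12)
Z(d, X) = -10
v + Z(135, Q) = -17384 - 10 = -17394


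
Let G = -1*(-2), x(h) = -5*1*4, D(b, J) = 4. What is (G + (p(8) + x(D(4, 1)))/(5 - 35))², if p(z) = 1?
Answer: 6241/900 ≈ 6.9344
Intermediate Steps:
x(h) = -20 (x(h) = -5*4 = -20)
G = 2
(G + (p(8) + x(D(4, 1)))/(5 - 35))² = (2 + (1 - 20)/(5 - 35))² = (2 - 19/(-30))² = (2 - 19*(-1/30))² = (2 + 19/30)² = (79/30)² = 6241/900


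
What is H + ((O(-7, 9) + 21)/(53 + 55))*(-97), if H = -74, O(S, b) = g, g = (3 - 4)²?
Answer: -5063/54 ≈ -93.759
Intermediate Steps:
g = 1 (g = (-1)² = 1)
O(S, b) = 1
H + ((O(-7, 9) + 21)/(53 + 55))*(-97) = -74 + ((1 + 21)/(53 + 55))*(-97) = -74 + (22/108)*(-97) = -74 + (22*(1/108))*(-97) = -74 + (11/54)*(-97) = -74 - 1067/54 = -5063/54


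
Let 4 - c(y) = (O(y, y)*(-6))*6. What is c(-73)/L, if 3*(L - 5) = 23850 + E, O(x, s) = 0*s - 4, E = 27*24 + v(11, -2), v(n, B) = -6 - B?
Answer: -420/24509 ≈ -0.017137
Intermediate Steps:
E = 644 (E = 27*24 + (-6 - 1*(-2)) = 648 + (-6 + 2) = 648 - 4 = 644)
O(x, s) = -4 (O(x, s) = 0 - 4 = -4)
c(y) = -140 (c(y) = 4 - (-4*(-6))*6 = 4 - 24*6 = 4 - 1*144 = 4 - 144 = -140)
L = 24509/3 (L = 5 + (23850 + 644)/3 = 5 + (⅓)*24494 = 5 + 24494/3 = 24509/3 ≈ 8169.7)
c(-73)/L = -140/24509/3 = -140*3/24509 = -420/24509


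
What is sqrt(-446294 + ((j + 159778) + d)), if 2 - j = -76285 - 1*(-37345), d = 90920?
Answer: 9*I*sqrt(1934) ≈ 395.8*I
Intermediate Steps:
j = 38942 (j = 2 - (-76285 - 1*(-37345)) = 2 - (-76285 + 37345) = 2 - 1*(-38940) = 2 + 38940 = 38942)
sqrt(-446294 + ((j + 159778) + d)) = sqrt(-446294 + ((38942 + 159778) + 90920)) = sqrt(-446294 + (198720 + 90920)) = sqrt(-446294 + 289640) = sqrt(-156654) = 9*I*sqrt(1934)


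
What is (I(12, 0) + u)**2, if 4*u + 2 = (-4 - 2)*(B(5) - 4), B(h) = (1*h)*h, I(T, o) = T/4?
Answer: 841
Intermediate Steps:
I(T, o) = T/4 (I(T, o) = T*(1/4) = T/4)
B(h) = h**2 (B(h) = h*h = h**2)
u = -32 (u = -1/2 + ((-4 - 2)*(5**2 - 4))/4 = -1/2 + (-6*(25 - 4))/4 = -1/2 + (-6*21)/4 = -1/2 + (1/4)*(-126) = -1/2 - 63/2 = -32)
(I(12, 0) + u)**2 = ((1/4)*12 - 32)**2 = (3 - 32)**2 = (-29)**2 = 841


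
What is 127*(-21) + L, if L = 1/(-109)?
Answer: -290704/109 ≈ -2667.0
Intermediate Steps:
L = -1/109 ≈ -0.0091743
127*(-21) + L = 127*(-21) - 1/109 = -2667 - 1/109 = -290704/109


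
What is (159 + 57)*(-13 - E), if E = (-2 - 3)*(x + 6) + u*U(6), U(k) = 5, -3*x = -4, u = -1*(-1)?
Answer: 4032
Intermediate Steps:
u = 1
x = 4/3 (x = -⅓*(-4) = 4/3 ≈ 1.3333)
E = -95/3 (E = (-2 - 3)*(4/3 + 6) + 1*5 = -5*22/3 + 5 = -110/3 + 5 = -95/3 ≈ -31.667)
(159 + 57)*(-13 - E) = (159 + 57)*(-13 - 1*(-95/3)) = 216*(-13 + 95/3) = 216*(56/3) = 4032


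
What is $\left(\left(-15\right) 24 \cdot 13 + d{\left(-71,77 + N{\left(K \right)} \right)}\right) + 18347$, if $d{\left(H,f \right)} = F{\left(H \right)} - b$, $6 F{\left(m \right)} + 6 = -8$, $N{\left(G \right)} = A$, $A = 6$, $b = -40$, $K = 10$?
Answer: $\frac{41114}{3} \approx 13705.0$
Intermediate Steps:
$N{\left(G \right)} = 6$
$F{\left(m \right)} = - \frac{7}{3}$ ($F{\left(m \right)} = -1 + \frac{1}{6} \left(-8\right) = -1 - \frac{4}{3} = - \frac{7}{3}$)
$d{\left(H,f \right)} = \frac{113}{3}$ ($d{\left(H,f \right)} = - \frac{7}{3} - -40 = - \frac{7}{3} + 40 = \frac{113}{3}$)
$\left(\left(-15\right) 24 \cdot 13 + d{\left(-71,77 + N{\left(K \right)} \right)}\right) + 18347 = \left(\left(-15\right) 24 \cdot 13 + \frac{113}{3}\right) + 18347 = \left(\left(-360\right) 13 + \frac{113}{3}\right) + 18347 = \left(-4680 + \frac{113}{3}\right) + 18347 = - \frac{13927}{3} + 18347 = \frac{41114}{3}$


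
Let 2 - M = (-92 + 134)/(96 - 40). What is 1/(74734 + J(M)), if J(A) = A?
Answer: 4/298941 ≈ 1.3381e-5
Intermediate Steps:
M = 5/4 (M = 2 - (-92 + 134)/(96 - 40) = 2 - 42/56 = 2 - 1*¾ = 2 - ¾ = 5/4 ≈ 1.2500)
1/(74734 + J(M)) = 1/(74734 + 5/4) = 1/(298941/4) = 4/298941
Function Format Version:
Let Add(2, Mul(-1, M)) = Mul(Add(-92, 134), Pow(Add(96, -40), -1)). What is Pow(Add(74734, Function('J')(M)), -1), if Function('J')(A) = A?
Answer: Rational(4, 298941) ≈ 1.3381e-5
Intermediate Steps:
M = Rational(5, 4) (M = Add(2, Mul(-1, Mul(Add(-92, 134), Pow(Add(96, -40), -1)))) = Add(2, Mul(-1, Mul(42, Pow(56, -1)))) = Add(2, Mul(-1, Mul(42, Rational(1, 56)))) = Add(2, Mul(-1, Rational(3, 4))) = Add(2, Rational(-3, 4)) = Rational(5, 4) ≈ 1.2500)
Pow(Add(74734, Function('J')(M)), -1) = Pow(Add(74734, Rational(5, 4)), -1) = Pow(Rational(298941, 4), -1) = Rational(4, 298941)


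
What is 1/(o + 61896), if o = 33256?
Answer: 1/95152 ≈ 1.0509e-5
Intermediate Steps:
1/(o + 61896) = 1/(33256 + 61896) = 1/95152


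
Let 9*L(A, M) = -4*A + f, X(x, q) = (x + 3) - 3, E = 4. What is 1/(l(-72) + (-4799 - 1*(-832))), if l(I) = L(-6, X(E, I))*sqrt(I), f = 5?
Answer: -35703/141640529 - 174*I*sqrt(2)/141640529 ≈ -0.00025207 - 1.7373e-6*I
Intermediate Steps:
X(x, q) = x (X(x, q) = (3 + x) - 3 = x)
L(A, M) = 5/9 - 4*A/9 (L(A, M) = (-4*A + 5)/9 = (5 - 4*A)/9 = 5/9 - 4*A/9)
l(I) = 29*sqrt(I)/9 (l(I) = (5/9 - 4/9*(-6))*sqrt(I) = (5/9 + 8/3)*sqrt(I) = 29*sqrt(I)/9)
1/(l(-72) + (-4799 - 1*(-832))) = 1/(29*sqrt(-72)/9 + (-4799 - 1*(-832))) = 1/(29*(6*I*sqrt(2))/9 + (-4799 + 832)) = 1/(58*I*sqrt(2)/3 - 3967) = 1/(-3967 + 58*I*sqrt(2)/3)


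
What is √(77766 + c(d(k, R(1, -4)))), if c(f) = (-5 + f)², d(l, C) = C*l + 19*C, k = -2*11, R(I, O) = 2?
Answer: √77887 ≈ 279.08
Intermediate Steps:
k = -22
d(l, C) = 19*C + C*l
√(77766 + c(d(k, R(1, -4)))) = √(77766 + (-5 + 2*(19 - 22))²) = √(77766 + (-5 + 2*(-3))²) = √(77766 + (-5 - 6)²) = √(77766 + (-11)²) = √(77766 + 121) = √77887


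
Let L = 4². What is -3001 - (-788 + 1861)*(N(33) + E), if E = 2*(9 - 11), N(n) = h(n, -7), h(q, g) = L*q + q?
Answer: -600662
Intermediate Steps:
L = 16
h(q, g) = 17*q (h(q, g) = 16*q + q = 17*q)
N(n) = 17*n
E = -4 (E = 2*(-2) = -4)
-3001 - (-788 + 1861)*(N(33) + E) = -3001 - (-788 + 1861)*(17*33 - 4) = -3001 - 1073*(561 - 4) = -3001 - 1073*557 = -3001 - 1*597661 = -3001 - 597661 = -600662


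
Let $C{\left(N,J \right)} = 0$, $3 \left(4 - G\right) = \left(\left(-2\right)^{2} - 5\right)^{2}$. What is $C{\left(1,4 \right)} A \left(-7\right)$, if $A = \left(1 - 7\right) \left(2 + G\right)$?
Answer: $0$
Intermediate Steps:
$G = \frac{11}{3}$ ($G = 4 - \frac{\left(\left(-2\right)^{2} - 5\right)^{2}}{3} = 4 - \frac{\left(4 - 5\right)^{2}}{3} = 4 - \frac{\left(-1\right)^{2}}{3} = 4 - \frac{1}{3} = \frac{11}{3} \approx 3.6667$)
$A = -34$ ($A = \left(1 - 7\right) \left(2 + \frac{11}{3}\right) = \left(-6\right) \frac{17}{3} = -34$)
$C{\left(1,4 \right)} A \left(-7\right) = 0 \left(-34\right) \left(-7\right) = 0 \left(-7\right) = 0$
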